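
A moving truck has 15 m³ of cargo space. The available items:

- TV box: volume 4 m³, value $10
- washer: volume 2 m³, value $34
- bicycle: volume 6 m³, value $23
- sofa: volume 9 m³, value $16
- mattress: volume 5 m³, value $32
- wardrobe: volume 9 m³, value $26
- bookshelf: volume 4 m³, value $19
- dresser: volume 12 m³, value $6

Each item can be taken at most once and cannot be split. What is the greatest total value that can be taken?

$95

This is a 0/1 knapsack; check combinations near the capacity.
- TV box+washer+mattress+bookshelf: volume 4+2+5+4=15, value 10+34+32+19=95
- washer+bicycle+mattress: volume 2+6+5=13, value 34+23+32=89
- washer+mattress+bookshelf: volume 2+5+4=11, value 34+32+19=85
Best: $95.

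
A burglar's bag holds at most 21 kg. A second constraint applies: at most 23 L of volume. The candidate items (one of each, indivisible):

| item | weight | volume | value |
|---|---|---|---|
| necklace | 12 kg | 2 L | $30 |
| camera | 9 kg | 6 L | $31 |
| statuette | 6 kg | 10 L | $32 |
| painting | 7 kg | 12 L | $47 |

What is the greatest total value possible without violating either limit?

Feasible sets respecting both limits:
- statuette+painting: weight 13, volume 22, value 79
- camera+painting: weight 16, volume 18, value 78
- necklace+painting: weight 19, volume 14, value 77
- camera+statuette: weight 15, volume 16, value 63
Best: $79.

$79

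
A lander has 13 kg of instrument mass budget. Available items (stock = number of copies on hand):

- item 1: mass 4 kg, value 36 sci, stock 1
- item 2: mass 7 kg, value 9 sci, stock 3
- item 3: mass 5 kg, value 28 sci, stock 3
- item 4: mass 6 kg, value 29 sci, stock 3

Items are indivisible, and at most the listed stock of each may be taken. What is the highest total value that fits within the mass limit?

65 sci

Top feasible selections:
- 1×item 1 + 1×item 4: mass 10, value 65
- 1×item 1 + 1×item 3: mass 9, value 64
- 2×item 4: mass 12, value 58
Best: 65 sci.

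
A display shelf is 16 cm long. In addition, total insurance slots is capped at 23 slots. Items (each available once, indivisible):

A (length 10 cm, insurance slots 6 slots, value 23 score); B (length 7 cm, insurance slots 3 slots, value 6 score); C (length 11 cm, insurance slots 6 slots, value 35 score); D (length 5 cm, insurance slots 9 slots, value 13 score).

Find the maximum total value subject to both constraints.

48 score

Feasible sets respecting both limits:
- C+D: length 16, insurance slots 15, value 48
- A+D: length 15, insurance slots 15, value 36
- C: length 11, insurance slots 6, value 35
- A: length 10, insurance slots 6, value 23
Best: 48 score.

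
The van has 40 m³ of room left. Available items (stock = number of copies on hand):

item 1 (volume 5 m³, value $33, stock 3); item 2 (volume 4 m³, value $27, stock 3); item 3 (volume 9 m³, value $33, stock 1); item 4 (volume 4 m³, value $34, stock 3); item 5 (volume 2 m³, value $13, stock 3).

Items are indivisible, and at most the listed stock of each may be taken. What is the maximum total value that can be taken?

Best selections within volume 40 and stock limits:
- 2×item 1 + 3×item 2 + 3×item 4 + 3×item 5: volume 40, value 288
- 3×item 1 + 3×item 2 + 3×item 4: volume 39, value 282
Best: $288.

$288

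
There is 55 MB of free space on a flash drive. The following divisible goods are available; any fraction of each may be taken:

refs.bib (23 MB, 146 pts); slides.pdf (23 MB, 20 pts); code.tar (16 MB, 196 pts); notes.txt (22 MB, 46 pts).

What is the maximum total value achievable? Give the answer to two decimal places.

375.45

Take in order of value per unit:
- code.tar (196/16 per unit): all 16 → value 196, running total 196.00
- refs.bib (146/23 per unit): all 23 → value 146, running total 342.00
- notes.txt (46/22 per unit): 16 of 22 → value 16×46/22 = 33.4545, running total 375.45
Total 375.45.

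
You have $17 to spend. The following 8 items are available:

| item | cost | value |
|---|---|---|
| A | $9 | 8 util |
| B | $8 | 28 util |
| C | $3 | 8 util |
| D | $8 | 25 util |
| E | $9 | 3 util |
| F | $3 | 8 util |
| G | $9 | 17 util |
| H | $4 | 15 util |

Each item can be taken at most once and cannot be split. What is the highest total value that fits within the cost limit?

Check high-value combinations within $17:
- B+D: cost 8+8=16, value 28+25=53
- B+C+H: cost 8+3+4=15, value 28+8+15=51
- B+F+H: cost 8+3+4=15, value 28+8+15=51
Best: 53 util.

53 util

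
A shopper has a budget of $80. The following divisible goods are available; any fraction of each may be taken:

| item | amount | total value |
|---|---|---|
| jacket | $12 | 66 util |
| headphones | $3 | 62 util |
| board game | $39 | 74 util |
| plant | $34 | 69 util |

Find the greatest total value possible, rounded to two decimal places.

255.82

Take in order of value per unit:
- headphones (62/3 per unit): all 3 → value 62, running total 62.00
- jacket (66/12 per unit): all 12 → value 66, running total 128.00
- plant (69/34 per unit): all 34 → value 69, running total 197.00
- board game (74/39 per unit): 31 of 39 → value 31×74/39 = 58.8205, running total 255.82
Total 255.82.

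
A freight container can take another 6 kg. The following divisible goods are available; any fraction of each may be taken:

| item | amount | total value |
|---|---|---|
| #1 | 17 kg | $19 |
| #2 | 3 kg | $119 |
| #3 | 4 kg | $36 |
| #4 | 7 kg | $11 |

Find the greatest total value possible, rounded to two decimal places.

Take in order of value per unit:
- #2 (119/3 per unit): all 3 → value 119, running total 119.00
- #3 (36/4 per unit): 3 of 4 → value 3×36/4 = 27.0000, running total 146.00
Total 146.00.

146.00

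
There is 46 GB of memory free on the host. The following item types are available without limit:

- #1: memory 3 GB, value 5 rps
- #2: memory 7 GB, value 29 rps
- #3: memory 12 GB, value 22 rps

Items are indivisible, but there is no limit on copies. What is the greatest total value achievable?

Best value-per-unit is #2 at 29/7; filling with it alone gives 6×29 = 174.
Optimal mix: 1×#1 + 6×#2 → memory 45, value 179.

179 rps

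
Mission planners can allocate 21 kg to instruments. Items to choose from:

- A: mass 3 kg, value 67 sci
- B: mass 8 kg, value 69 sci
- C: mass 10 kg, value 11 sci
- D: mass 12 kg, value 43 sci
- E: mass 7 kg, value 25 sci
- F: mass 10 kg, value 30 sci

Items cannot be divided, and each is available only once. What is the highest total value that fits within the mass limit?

166 sci

This is a 0/1 knapsack; check combinations near the capacity.
- A+B+F: mass 3+8+10=21, value 67+69+30=166
- A+B+E: mass 3+8+7=18, value 67+69+25=161
- A+B+C: mass 3+8+10=21, value 67+69+11=147
- A+B: mass 3+8=11, value 67+69=136
Best: 166 sci.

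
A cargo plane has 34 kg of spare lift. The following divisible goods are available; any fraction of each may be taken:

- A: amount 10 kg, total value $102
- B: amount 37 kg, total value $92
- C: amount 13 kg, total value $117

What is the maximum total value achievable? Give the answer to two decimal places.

246.35

Take in order of value per unit:
- A (102/10 per unit): all 10 → value 102, running total 102.00
- C (117/13 per unit): all 13 → value 117, running total 219.00
- B (92/37 per unit): 11 of 37 → value 11×92/37 = 27.3514, running total 246.35
Total 246.35.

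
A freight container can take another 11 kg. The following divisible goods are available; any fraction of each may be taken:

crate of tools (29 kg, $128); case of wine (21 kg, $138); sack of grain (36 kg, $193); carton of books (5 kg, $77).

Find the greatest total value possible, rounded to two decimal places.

116.43

Take in order of value per unit:
- carton of books (77/5 per unit): all 5 → value 77, running total 77.00
- case of wine (138/21 per unit): 6 of 21 → value 6×138/21 = 39.4286, running total 116.43
Total 116.43.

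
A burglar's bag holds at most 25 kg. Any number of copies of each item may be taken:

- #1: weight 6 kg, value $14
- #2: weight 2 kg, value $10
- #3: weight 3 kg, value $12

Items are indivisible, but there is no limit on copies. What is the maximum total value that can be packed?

Best value-per-unit is #2 at 10/2; filling with it alone gives 12×10 = 120.
Optimal mix: 11×#2 + 1×#3 → weight 25, value 122.

$122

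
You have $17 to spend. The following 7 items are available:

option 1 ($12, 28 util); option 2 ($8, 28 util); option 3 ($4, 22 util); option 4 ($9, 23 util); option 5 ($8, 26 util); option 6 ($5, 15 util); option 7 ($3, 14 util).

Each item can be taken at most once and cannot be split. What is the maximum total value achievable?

Check high-value combinations within $17:
- option 2+option 3+option 6: cost 8+4+5=17, value 28+22+15=65
- option 2+option 3+option 7: cost 8+4+3=15, value 28+22+14=64
- option 3+option 5+option 6: cost 4+8+5=17, value 22+26+15=63
- option 3+option 5+option 7: cost 4+8+3=15, value 22+26+14=62
- option 3+option 4+option 7: cost 4+9+3=16, value 22+23+14=59
Best: 65 util.

65 util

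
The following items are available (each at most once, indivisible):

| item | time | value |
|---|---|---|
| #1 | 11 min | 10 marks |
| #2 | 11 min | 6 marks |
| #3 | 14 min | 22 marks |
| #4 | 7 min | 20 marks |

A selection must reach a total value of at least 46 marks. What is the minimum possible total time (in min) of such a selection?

32

Subsets with value ≥ 46, sorted by total time:
- #1+#3+#4: time 32, value 52
- #2+#3+#4: time 32, value 48
Minimum time: 32 min.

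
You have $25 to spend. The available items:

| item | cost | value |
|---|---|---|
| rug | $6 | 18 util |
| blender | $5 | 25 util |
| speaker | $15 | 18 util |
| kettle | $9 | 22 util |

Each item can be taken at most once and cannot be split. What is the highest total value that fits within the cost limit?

Check high-value combinations within $25:
- rug+blender+kettle: cost 6+5+9=20, value 18+25+22=65
- blender+kettle: cost 5+9=14, value 25+22=47
- rug+blender: cost 6+5=11, value 18+25=43
- blender+speaker: cost 5+15=20, value 25+18=43
Best: 65 util.

65 util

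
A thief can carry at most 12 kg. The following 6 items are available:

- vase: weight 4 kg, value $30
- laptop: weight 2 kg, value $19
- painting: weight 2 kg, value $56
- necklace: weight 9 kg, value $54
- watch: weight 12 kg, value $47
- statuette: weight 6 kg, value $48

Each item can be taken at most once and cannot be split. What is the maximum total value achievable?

Check high-value combinations within 12 kg:
- vase+painting+statuette: weight 4+2+6=12, value 30+56+48=134
- laptop+painting+statuette: weight 2+2+6=10, value 19+56+48=123
- painting+necklace: weight 2+9=11, value 56+54=110
Best: $134.

$134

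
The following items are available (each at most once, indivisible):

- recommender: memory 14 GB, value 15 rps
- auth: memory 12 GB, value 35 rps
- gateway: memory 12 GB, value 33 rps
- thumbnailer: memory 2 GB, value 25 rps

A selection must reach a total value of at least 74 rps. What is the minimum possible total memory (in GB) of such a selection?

26

Subsets with value ≥ 74, sorted by total memory:
- auth+gateway+thumbnailer: memory 26, value 93
- recommender+auth+thumbnailer: memory 28, value 75
- recommender+auth+gateway: memory 38, value 83
- recommender+auth+gateway+thumbnailer: memory 40, value 108
Minimum memory: 26 GB.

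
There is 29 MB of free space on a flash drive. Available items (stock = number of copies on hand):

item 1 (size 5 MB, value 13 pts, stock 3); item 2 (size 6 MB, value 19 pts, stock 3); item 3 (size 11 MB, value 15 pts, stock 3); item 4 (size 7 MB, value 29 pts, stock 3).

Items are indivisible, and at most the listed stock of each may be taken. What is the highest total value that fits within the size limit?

Best selections within size 29 and stock limits:
- 1×item 2 + 3×item 4: size 27, value 106
- 1×item 1 + 3×item 4: size 26, value 100
Best: 106 pts.

106 pts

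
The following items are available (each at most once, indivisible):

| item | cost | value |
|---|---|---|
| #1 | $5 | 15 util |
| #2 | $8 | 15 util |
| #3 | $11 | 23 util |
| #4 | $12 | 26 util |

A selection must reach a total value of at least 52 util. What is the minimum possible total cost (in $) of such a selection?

Subsets with value ≥ 52, sorted by total cost:
- #1+#2+#3: cost 24, value 53
- #1+#2+#4: cost 25, value 56
- #1+#3+#4: cost 28, value 64
Minimum cost: 24 $.

24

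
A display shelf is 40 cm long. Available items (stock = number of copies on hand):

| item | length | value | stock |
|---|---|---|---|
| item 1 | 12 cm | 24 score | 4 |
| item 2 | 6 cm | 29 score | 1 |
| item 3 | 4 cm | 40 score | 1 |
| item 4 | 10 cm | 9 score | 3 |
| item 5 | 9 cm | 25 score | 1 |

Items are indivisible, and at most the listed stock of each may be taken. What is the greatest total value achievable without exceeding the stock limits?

118 score

Best selections within length 40 and stock limits:
- 1×item 1 + 1×item 2 + 1×item 3 + 1×item 5: length 31, value 118
- 2×item 1 + 1×item 2 + 1×item 3: length 34, value 117
- 2×item 1 + 1×item 3 + 1×item 5: length 37, value 113
Best: 118 score.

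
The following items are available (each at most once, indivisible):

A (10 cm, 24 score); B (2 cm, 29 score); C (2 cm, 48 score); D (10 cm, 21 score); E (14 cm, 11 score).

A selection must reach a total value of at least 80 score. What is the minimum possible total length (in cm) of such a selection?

Subsets with value ≥ 80, sorted by total length:
- A+B+C: length 14, value 101
- B+C+D: length 14, value 98
- B+C+E: length 18, value 88
- A+C+D: length 22, value 93
Minimum length: 14 cm.

14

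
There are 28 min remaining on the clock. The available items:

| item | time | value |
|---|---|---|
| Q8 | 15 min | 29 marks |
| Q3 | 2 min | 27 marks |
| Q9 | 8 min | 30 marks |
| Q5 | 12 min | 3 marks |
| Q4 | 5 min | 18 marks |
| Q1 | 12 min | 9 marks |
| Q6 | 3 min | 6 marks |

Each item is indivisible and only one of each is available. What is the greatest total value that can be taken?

Check high-value combinations within 28 min:
- Q8+Q3+Q9+Q6: time 15+2+8+3=28, value 29+27+30+6=92
- Q8+Q3+Q9: time 15+2+8=25, value 29+27+30=86
- Q3+Q9+Q4+Q1: time 2+8+5+12=27, value 27+30+18+9=84
Best: 92 marks.

92 marks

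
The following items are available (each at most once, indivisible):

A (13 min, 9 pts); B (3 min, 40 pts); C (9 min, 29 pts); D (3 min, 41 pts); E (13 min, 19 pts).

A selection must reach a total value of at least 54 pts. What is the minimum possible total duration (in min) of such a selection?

6

Subsets with value ≥ 54, sorted by total duration:
- B+D: duration 6, value 81
- C+D: duration 12, value 70
- B+C: duration 12, value 69
Minimum duration: 6 min.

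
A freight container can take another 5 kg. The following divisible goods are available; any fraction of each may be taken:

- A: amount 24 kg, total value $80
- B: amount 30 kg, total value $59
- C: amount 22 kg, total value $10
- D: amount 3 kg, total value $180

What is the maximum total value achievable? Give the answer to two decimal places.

186.67

Take in order of value per unit:
- D (180/3 per unit): all 3 → value 180, running total 180.00
- A (80/24 per unit): 2 of 24 → value 2×80/24 = 6.6667, running total 186.67
Total 186.67.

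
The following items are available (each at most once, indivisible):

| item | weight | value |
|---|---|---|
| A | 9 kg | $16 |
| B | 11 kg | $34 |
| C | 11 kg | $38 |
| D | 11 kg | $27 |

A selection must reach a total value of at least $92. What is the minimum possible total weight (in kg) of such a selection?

Subsets with value ≥ 92, sorted by total weight:
- B+C+D: weight 33, value 99
- A+B+C+D: weight 42, value 115
Minimum weight: 33 kg.

33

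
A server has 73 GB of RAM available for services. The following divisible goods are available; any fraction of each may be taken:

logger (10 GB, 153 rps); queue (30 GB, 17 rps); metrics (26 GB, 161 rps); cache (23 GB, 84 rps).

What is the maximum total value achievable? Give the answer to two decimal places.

Take in order of value per unit:
- logger (153/10 per unit): all 10 → value 153, running total 153.00
- metrics (161/26 per unit): all 26 → value 161, running total 314.00
- cache (84/23 per unit): all 23 → value 84, running total 398.00
- queue (17/30 per unit): 14 of 30 → value 14×17/30 = 7.9333, running total 405.93
Total 405.93.

405.93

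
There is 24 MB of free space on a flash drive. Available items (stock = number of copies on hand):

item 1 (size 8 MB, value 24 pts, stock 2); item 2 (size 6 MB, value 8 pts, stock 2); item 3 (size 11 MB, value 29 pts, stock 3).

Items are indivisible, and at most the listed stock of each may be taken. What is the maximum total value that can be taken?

Top feasible selections:
- 2×item 3: size 22, value 58
- 2×item 1 + 1×item 2: size 22, value 56
- 1×item 1 + 1×item 3: size 19, value 53
Best: 58 pts.

58 pts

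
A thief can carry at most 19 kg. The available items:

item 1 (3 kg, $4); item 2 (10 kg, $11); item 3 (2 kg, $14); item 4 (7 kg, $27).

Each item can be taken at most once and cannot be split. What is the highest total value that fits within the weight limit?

This is a 0/1 knapsack; check combinations near the capacity.
- item 2+item 3+item 4: weight 10+2+7=19, value 11+14+27=52
- item 1+item 3+item 4: weight 3+2+7=12, value 4+14+27=45
- item 3+item 4: weight 2+7=9, value 14+27=41
- item 2+item 4: weight 10+7=17, value 11+27=38
Best: $52.

$52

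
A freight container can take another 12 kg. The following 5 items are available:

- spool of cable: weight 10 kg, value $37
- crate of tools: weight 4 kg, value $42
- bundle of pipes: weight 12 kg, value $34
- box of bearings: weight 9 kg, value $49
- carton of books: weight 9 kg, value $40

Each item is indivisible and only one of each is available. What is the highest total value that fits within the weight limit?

Check high-value combinations within 12 kg:
- box of bearings: weight 9, value 49
- crate of tools: weight 4, value 42
- carton of books: weight 9, value 40
- spool of cable: weight 10, value 37
- bundle of pipes: weight 12, value 34
Best: $49.

$49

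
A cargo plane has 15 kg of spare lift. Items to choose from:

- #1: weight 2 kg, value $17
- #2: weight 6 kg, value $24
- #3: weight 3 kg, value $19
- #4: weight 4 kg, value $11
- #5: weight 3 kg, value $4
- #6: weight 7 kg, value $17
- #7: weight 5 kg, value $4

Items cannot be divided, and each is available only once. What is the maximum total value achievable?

Check high-value combinations within 15 kg:
- #1+#2+#3+#4: weight 2+6+3+4=15, value 17+24+19+11=71
- #1+#2+#3+#5: weight 2+6+3+3=14, value 17+24+19+4=64
- #1+#2+#3: weight 2+6+3=11, value 17+24+19=60
- #1+#2+#6: weight 2+6+7=15, value 17+24+17=58
- #1+#3+#5+#6: weight 2+3+3+7=15, value 17+19+4+17=57
Best: $71.

$71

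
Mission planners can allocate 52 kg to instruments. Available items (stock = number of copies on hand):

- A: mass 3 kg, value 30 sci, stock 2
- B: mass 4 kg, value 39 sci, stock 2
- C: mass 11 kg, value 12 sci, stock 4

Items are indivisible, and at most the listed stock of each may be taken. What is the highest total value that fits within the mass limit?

174 sci

Best selections within mass 52 and stock limits:
- 2×A + 2×B + 3×C: mass 47, value 174
- 2×A + 2×B + 2×C: mass 36, value 162
- 2×A + 2×B + 1×C: mass 25, value 150
Best: 174 sci.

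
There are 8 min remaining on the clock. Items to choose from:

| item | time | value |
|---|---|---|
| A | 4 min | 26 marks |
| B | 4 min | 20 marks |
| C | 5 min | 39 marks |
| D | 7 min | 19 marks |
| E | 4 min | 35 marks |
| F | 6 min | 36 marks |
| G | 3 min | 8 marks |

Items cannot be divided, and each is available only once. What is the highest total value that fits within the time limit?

This is a 0/1 knapsack; check combinations near the capacity.
- A+E: time 4+4=8, value 26+35=61
- B+E: time 4+4=8, value 20+35=55
- C+G: time 5+3=8, value 39+8=47
- A+B: time 4+4=8, value 26+20=46
Best: 61 marks.

61 marks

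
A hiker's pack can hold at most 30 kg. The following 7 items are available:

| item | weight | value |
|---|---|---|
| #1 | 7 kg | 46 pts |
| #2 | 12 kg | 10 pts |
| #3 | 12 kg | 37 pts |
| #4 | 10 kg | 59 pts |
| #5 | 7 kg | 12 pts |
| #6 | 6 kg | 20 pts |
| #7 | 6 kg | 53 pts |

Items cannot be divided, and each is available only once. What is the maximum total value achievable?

178 pts

Check high-value combinations within 30 kg:
- #1+#4+#6+#7: weight 7+10+6+6=29, value 46+59+20+53=178
- #1+#4+#5+#7: weight 7+10+7+6=30, value 46+59+12+53=170
- #1+#4+#7: weight 7+10+6=23, value 46+59+53=158
Best: 178 pts.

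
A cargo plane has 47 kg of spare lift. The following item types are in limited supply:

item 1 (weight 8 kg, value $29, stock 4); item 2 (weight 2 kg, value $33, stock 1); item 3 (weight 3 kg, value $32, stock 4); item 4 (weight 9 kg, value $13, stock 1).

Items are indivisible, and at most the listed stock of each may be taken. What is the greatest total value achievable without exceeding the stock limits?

$277

Best selections within weight 47 and stock limits:
- 4×item 1 + 1×item 2 + 4×item 3: weight 46, value 277
- 3×item 1 + 1×item 2 + 4×item 3 + 1×item 4: weight 47, value 261
- 3×item 1 + 1×item 2 + 4×item 3: weight 38, value 248
- 4×item 1 + 1×item 2 + 3×item 3: weight 43, value 245
Best: $277.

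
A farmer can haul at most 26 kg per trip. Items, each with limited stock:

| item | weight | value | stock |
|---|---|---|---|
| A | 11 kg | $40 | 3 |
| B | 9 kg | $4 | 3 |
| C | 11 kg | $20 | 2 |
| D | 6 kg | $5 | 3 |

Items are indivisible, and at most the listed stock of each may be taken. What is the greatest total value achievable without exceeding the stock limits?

Top feasible selections:
- 2×A: weight 22, value 80
- 1×A + 1×C: weight 22, value 60
- 1×A + 2×D: weight 23, value 50
Best: $80.

$80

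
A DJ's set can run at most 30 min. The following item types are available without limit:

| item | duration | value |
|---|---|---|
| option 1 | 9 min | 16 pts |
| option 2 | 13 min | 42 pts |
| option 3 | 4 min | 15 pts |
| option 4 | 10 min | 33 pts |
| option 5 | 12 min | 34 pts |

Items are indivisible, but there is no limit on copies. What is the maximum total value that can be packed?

Best value-per-unit is option 3 at 15/4; filling with it alone gives 7×15 = 105.
Optimal mix: 5×option 3 + 1×option 4 → duration 30, value 108.

108 pts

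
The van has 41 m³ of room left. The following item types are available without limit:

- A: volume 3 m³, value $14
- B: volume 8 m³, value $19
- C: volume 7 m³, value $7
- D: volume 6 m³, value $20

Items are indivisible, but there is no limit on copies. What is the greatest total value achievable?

Best value-per-unit is A at 14/3, and filling with it alone uses volume 13×3=39. No mix of the others beats 13×14 = 182.

$182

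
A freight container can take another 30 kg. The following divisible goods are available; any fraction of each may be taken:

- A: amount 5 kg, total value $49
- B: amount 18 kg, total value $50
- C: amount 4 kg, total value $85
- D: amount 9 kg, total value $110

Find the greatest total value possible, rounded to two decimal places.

277.33

Take in order of value per unit:
- C (85/4 per unit): all 4 → value 85, running total 85.00
- D (110/9 per unit): all 9 → value 110, running total 195.00
- A (49/5 per unit): all 5 → value 49, running total 244.00
- B (50/18 per unit): 12 of 18 → value 12×50/18 = 33.3333, running total 277.33
Total 277.33.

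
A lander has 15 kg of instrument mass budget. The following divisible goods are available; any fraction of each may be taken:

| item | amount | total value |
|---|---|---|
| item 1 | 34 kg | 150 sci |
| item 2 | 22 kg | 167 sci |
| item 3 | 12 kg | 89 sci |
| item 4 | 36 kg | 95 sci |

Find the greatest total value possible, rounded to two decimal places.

Take in order of value per unit:
- item 2 (167/22 per unit): 15 of 22 → value 15×167/22 = 113.8636, running total 113.86
Total 113.86.

113.86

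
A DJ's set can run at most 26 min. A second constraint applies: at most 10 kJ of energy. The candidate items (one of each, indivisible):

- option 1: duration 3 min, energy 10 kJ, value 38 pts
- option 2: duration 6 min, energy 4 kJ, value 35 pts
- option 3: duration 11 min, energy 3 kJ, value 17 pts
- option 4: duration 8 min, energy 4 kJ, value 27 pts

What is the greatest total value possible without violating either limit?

62 pts

Feasible sets respecting both limits:
- option 2+option 4: duration 14, energy 8, value 62
- option 2+option 3: duration 17, energy 7, value 52
- option 3+option 4: duration 19, energy 7, value 44
- option 1: duration 3, energy 10, value 38
Best: 62 pts.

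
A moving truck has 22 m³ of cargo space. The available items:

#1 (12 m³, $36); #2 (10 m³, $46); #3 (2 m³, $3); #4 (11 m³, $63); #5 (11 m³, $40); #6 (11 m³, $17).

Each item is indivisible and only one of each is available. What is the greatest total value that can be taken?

$109

Check high-value combinations within 22 m³:
- #2+#4: volume 10+11=21, value 46+63=109
- #4+#5: volume 11+11=22, value 63+40=103
- #2+#5: volume 10+11=21, value 46+40=86
- #1+#2: volume 12+10=22, value 36+46=82
- #4+#6: volume 11+11=22, value 63+17=80
Best: $109.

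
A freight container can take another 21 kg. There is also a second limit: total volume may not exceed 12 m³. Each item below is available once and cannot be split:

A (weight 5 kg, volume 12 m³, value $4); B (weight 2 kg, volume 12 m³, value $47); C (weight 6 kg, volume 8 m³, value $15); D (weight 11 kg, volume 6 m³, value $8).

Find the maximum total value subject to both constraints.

Feasible sets respecting both limits:
- B: weight 2, volume 12, value 47
- C: weight 6, volume 8, value 15
- D: weight 11, volume 6, value 8
Best: $47.

$47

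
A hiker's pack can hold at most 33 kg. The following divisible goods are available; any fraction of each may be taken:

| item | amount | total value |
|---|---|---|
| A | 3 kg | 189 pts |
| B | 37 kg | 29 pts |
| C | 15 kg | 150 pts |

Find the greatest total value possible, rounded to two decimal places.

350.76

Take in order of value per unit:
- A (189/3 per unit): all 3 → value 189, running total 189.00
- C (150/15 per unit): all 15 → value 150, running total 339.00
- B (29/37 per unit): 15 of 37 → value 15×29/37 = 11.7568, running total 350.76
Total 350.76.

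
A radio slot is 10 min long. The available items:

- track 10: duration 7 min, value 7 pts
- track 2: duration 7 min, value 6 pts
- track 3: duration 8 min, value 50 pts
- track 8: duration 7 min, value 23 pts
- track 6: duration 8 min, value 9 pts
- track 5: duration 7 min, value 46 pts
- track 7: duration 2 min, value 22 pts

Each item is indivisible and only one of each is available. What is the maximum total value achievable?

Check high-value combinations within 10 min:
- track 3+track 7: duration 8+2=10, value 50+22=72
- track 5+track 7: duration 7+2=9, value 46+22=68
- track 3: duration 8, value 50
- track 5: duration 7, value 46
- track 8+track 7: duration 7+2=9, value 23+22=45
Best: 72 pts.

72 pts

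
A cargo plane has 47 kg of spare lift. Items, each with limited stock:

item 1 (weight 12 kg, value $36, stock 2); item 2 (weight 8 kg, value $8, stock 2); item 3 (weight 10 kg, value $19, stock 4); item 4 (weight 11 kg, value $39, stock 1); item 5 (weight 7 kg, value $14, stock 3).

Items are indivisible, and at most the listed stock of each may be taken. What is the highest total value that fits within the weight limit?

$130

Best selections within weight 47 and stock limits:
- 2×item 1 + 1×item 3 + 1×item 4: weight 45, value 130
- 2×item 1 + 1×item 4 + 1×item 5: weight 42, value 125
- 1×item 1 + 1×item 3 + 1×item 4 + 2×item 5: weight 47, value 122
Best: $130.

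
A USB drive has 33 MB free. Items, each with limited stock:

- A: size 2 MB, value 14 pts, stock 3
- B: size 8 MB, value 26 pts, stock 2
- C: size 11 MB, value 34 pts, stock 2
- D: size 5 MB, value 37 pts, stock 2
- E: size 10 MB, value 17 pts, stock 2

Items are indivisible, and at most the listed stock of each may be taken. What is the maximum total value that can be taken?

168 pts

Best selections within size 33 and stock limits:
- 3×A + 2×B + 2×D: size 32, value 168
- 2×A + 1×B + 1×C + 2×D: size 33, value 162
- 2×A + 2×B + 2×D: size 30, value 154
Best: 168 pts.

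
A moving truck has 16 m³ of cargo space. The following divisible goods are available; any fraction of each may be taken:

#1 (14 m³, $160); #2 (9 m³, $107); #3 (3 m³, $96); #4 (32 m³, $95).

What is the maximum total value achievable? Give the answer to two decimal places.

Take in order of value per unit:
- #3 (96/3 per unit): all 3 → value 96, running total 96.00
- #2 (107/9 per unit): all 9 → value 107, running total 203.00
- #1 (160/14 per unit): 4 of 14 → value 4×160/14 = 45.7143, running total 248.71
Total 248.71.

248.71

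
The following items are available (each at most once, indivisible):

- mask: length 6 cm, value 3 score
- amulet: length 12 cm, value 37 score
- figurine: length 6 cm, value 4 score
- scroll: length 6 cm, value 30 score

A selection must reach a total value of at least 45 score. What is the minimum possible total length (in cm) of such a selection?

18

Subsets with value ≥ 45, sorted by total length:
- amulet+scroll: length 18, value 67
- amulet+figurine+scroll: length 24, value 71
- mask+amulet+scroll: length 24, value 70
Minimum length: 18 cm.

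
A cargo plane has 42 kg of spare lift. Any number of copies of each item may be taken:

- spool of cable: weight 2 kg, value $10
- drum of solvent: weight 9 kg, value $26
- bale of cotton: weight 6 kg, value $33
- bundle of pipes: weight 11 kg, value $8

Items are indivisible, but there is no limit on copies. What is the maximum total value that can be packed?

$231

Best value-per-unit is bale of cotton at 33/6, and filling with it alone uses weight 7×6=42. No mix of the others beats 7×33 = 231.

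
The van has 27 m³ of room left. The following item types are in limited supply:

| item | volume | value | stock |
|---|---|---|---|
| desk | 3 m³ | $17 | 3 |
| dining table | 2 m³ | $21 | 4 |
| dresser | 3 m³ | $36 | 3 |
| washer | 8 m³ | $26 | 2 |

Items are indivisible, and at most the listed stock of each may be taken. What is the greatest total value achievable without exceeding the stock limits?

Best selections within volume 27 and stock limits:
- 3×desk + 4×dining table + 3×dresser: volume 26, value 243
- 2×desk + 4×dining table + 3×dresser: volume 23, value 226
Best: $243.

$243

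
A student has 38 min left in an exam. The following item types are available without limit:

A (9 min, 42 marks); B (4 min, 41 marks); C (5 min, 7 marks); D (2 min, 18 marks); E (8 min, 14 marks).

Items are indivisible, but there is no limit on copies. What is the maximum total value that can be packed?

Best value-per-unit is B at 41/4; filling with it alone gives 9×41 = 369.
Optimal mix: 9×B + 1×D → time 38, value 387.

387 marks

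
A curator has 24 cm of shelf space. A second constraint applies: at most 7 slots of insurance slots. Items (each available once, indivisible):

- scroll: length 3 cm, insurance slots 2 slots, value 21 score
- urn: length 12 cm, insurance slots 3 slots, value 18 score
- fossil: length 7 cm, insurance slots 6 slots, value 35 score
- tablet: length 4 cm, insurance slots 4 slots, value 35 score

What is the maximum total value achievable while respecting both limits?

56 score

Feasible sets respecting both limits:
- scroll+tablet: length 7, insurance slots 6, value 56
- urn+tablet: length 16, insurance slots 7, value 53
- scroll+urn: length 15, insurance slots 5, value 39
- fossil: length 7, insurance slots 6, value 35
Best: 56 score.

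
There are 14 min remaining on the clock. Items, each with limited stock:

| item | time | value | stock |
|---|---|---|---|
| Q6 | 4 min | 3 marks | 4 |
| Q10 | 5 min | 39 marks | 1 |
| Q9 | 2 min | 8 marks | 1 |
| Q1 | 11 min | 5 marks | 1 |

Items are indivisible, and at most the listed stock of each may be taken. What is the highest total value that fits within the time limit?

50 marks

Top feasible selections:
- 1×Q6 + 1×Q10 + 1×Q9: time 11, value 50
- 1×Q10 + 1×Q9: time 7, value 47
- 2×Q6 + 1×Q10: time 13, value 45
- 1×Q6 + 1×Q10: time 9, value 42
Best: 50 marks.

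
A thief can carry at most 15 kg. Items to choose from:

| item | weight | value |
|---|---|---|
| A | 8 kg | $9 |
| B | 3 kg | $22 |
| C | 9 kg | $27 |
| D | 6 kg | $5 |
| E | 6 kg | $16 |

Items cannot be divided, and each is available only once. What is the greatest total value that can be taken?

Check high-value combinations within 15 kg:
- B+C: weight 3+9=12, value 22+27=49
- C+E: weight 9+6=15, value 27+16=43
- B+D+E: weight 3+6+6=15, value 22+5+16=43
- B+E: weight 3+6=9, value 22+16=38
Best: $49.

$49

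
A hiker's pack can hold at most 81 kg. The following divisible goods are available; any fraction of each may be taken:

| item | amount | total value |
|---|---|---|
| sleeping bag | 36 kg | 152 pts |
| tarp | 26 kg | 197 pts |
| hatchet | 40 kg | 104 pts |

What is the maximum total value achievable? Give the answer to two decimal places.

Take in order of value per unit:
- tarp (197/26 per unit): all 26 → value 197, running total 197.00
- sleeping bag (152/36 per unit): all 36 → value 152, running total 349.00
- hatchet (104/40 per unit): 19 of 40 → value 19×104/40 = 49.4000, running total 398.40
Total 398.40.

398.40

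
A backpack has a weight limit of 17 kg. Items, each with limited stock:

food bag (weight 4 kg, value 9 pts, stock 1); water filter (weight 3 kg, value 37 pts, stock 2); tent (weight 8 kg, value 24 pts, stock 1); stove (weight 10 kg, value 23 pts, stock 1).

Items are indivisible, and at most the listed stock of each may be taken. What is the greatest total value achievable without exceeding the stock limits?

98 pts

Best selections within weight 17 and stock limits:
- 2×water filter + 1×tent: weight 14, value 98
- 2×water filter + 1×stove: weight 16, value 97
- 1×food bag + 2×water filter: weight 10, value 83
Best: 98 pts.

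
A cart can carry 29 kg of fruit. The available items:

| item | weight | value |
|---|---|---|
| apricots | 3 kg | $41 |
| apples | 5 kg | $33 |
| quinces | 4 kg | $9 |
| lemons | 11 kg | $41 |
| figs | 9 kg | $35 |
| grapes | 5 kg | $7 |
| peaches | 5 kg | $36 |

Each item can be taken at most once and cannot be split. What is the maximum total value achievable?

$160

Check high-value combinations within 29 kg:
- apricots+apples+quinces+lemons+peaches: weight 3+5+4+11+5=28, value 41+33+9+41+36=160
- apricots+apples+lemons+grapes+peaches: weight 3+5+11+5+5=29, value 41+33+41+7+36=158
- apricots+apples+quinces+figs+peaches: weight 3+5+4+9+5=26, value 41+33+9+35+36=154
- apricots+lemons+figs+peaches: weight 3+11+9+5=28, value 41+41+35+36=153
Best: $160.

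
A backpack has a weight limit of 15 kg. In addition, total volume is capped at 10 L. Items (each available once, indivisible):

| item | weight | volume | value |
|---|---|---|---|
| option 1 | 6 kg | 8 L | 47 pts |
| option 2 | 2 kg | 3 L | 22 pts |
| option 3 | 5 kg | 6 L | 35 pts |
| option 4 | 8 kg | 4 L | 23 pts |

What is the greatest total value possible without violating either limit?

58 pts

Feasible sets respecting both limits:
- option 3+option 4: weight 13, volume 10, value 58
- option 2+option 3: weight 7, volume 9, value 57
- option 1: weight 6, volume 8, value 47
Best: 58 pts.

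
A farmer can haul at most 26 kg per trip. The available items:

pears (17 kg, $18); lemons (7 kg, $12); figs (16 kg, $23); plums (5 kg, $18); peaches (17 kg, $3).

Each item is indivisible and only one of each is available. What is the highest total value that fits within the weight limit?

Check high-value combinations within 26 kg:
- figs+plums: weight 16+5=21, value 23+18=41
- pears+plums: weight 17+5=22, value 18+18=36
- lemons+figs: weight 7+16=23, value 12+23=35
Best: $41.

$41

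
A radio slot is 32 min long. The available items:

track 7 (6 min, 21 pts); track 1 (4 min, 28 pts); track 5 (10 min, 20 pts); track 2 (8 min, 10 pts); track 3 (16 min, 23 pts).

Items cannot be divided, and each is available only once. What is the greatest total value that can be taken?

Check high-value combinations within 32 min:
- track 7+track 1+track 5+track 2: duration 6+4+10+8=28, value 21+28+20+10=79
- track 7+track 1+track 3: duration 6+4+16=26, value 21+28+23=72
- track 1+track 5+track 3: duration 4+10+16=30, value 28+20+23=71
- track 7+track 1+track 5: duration 6+4+10=20, value 21+28+20=69
- track 7+track 5+track 3: duration 6+10+16=32, value 21+20+23=64
Best: 79 pts.

79 pts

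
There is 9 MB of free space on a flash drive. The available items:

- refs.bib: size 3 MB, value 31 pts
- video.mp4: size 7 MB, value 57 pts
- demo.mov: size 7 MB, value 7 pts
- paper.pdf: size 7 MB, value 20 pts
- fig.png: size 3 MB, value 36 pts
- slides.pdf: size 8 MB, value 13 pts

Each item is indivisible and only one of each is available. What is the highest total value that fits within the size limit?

This is a 0/1 knapsack; check combinations near the capacity.
- refs.bib+fig.png: size 3+3=6, value 31+36=67
- video.mp4: size 7, value 57
- fig.png: size 3, value 36
- refs.bib: size 3, value 31
Best: 67 pts.

67 pts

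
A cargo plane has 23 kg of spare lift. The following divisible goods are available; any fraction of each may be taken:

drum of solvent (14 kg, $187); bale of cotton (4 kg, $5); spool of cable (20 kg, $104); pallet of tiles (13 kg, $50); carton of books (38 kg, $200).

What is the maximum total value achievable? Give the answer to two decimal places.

Take in order of value per unit:
- drum of solvent (187/14 per unit): all 14 → value 187, running total 187.00
- carton of books (200/38 per unit): 9 of 38 → value 9×200/38 = 47.3684, running total 234.37
Total 234.37.

234.37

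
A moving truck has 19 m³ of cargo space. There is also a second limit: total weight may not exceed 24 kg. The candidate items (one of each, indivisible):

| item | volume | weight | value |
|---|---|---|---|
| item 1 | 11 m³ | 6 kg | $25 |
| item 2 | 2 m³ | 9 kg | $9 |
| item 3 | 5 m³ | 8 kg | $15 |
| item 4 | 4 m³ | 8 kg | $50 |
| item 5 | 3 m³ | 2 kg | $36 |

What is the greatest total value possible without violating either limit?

Feasible sets respecting both limits:
- item 1+item 4+item 5: volume 18, weight 16, value 111
- item 3+item 4+item 5: volume 12, weight 18, value 101
- item 2+item 4+item 5: volume 9, weight 19, value 95
- item 4+item 5: volume 7, weight 10, value 86
Best: $111.

$111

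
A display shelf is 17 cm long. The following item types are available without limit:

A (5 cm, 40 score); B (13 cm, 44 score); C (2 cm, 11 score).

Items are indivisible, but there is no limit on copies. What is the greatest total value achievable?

131 score

Best value-per-unit is A at 40/5; filling with it alone gives 3×40 = 120.
Optimal mix: 3×A + 1×C → length 17, value 131.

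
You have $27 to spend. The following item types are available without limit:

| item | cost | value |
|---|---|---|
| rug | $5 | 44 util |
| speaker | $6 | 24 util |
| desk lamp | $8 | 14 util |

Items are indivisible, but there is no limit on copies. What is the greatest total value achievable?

Best value-per-unit is rug at 44/5, and filling with it alone uses cost 5×5=25. No mix of the others beats 5×44 = 220.

220 util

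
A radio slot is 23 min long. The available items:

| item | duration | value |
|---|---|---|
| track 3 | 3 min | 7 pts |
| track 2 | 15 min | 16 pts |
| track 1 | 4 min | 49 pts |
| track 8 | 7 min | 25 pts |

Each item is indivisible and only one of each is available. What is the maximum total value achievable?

81 pts

Check high-value combinations within 23 min:
- track 3+track 1+track 8: duration 3+4+7=14, value 7+49+25=81
- track 1+track 8: duration 4+7=11, value 49+25=74
- track 3+track 2+track 1: duration 3+15+4=22, value 7+16+49=72
- track 2+track 1: duration 15+4=19, value 16+49=65
Best: 81 pts.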